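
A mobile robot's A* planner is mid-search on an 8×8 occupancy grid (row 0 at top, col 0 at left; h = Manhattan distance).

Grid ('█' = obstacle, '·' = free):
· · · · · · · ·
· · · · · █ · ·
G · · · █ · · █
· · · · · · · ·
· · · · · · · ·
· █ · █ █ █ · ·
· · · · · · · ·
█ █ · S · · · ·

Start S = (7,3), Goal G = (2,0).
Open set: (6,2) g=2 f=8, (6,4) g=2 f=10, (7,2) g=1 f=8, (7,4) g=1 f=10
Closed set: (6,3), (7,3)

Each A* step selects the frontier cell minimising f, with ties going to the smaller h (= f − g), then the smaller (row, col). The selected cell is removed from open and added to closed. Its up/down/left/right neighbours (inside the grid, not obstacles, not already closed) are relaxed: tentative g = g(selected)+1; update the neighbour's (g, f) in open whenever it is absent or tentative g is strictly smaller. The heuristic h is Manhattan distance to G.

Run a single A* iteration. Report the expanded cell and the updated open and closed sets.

step 1: expand (6,2) (f=8, h=6) → closed; open now [(5,2) g=3 f=8, (6,1) g=3 f=8, (6,4) g=2 f=10, (7,2) g=1 f=8, (7,4) g=1 f=10]

expanded=(6,2); open=[(5,2) g=3 f=8, (6,1) g=3 f=8, (6,4) g=2 f=10, (7,2) g=1 f=8, (7,4) g=1 f=10]; closed=[(6,2), (6,3), (7,3)]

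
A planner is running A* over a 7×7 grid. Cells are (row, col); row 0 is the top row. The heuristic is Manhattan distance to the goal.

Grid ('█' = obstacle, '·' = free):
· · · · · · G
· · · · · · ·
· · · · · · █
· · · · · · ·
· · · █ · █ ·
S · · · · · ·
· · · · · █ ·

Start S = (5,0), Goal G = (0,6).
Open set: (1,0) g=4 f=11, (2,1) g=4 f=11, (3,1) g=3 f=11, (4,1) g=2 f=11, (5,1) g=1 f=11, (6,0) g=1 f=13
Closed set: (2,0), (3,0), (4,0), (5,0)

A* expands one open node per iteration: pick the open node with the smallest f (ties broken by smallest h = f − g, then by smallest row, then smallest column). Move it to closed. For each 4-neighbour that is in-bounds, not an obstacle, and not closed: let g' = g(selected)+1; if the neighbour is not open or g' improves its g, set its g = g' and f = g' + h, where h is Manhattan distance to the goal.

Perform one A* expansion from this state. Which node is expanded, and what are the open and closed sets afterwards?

expanded=(1,0); open=[(0,0) g=5 f=11, (1,1) g=5 f=11, (2,1) g=4 f=11, (3,1) g=3 f=11, (4,1) g=2 f=11, (5,1) g=1 f=11, (6,0) g=1 f=13]; closed=[(1,0), (2,0), (3,0), (4,0), (5,0)]

step 1: expand (1,0) (f=11, h=7) → closed; open now [(0,0) g=5 f=11, (1,1) g=5 f=11, (2,1) g=4 f=11, (3,1) g=3 f=11, (4,1) g=2 f=11, (5,1) g=1 f=11, (6,0) g=1 f=13]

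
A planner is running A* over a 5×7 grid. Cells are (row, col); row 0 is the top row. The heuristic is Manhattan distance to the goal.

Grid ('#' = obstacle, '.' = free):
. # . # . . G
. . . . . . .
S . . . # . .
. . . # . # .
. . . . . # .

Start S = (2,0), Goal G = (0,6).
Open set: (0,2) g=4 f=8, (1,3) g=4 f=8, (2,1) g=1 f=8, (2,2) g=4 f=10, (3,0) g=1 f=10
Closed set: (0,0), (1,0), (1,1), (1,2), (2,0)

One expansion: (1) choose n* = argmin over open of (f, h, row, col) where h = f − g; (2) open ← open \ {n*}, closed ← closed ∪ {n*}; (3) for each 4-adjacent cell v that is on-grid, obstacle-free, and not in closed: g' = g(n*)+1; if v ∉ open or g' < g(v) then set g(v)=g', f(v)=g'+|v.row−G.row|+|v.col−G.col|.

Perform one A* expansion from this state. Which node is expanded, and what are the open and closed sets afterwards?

expanded=(0,2); open=[(1,3) g=4 f=8, (2,1) g=1 f=8, (2,2) g=4 f=10, (3,0) g=1 f=10]; closed=[(0,0), (0,2), (1,0), (1,1), (1,2), (2,0)]

step 1: expand (0,2) (f=8, h=4) → closed; open now [(1,3) g=4 f=8, (2,1) g=1 f=8, (2,2) g=4 f=10, (3,0) g=1 f=10]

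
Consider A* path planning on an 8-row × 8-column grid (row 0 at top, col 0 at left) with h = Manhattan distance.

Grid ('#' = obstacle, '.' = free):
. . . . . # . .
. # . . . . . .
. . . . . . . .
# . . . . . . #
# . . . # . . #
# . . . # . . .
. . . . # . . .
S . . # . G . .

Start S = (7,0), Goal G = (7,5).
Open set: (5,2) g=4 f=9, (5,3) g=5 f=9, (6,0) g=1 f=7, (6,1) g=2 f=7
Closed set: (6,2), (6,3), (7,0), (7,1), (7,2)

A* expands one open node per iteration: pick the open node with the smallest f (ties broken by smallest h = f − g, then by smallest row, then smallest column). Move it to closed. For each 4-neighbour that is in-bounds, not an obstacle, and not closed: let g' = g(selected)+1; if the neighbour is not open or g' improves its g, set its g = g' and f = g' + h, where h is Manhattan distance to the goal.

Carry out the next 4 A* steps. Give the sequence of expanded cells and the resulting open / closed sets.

step 1: expand (6,1) (f=7, h=5) → closed; open now [(5,1) g=3 f=9, (5,2) g=4 f=9, (5,3) g=5 f=9, (6,0) g=1 f=7]
step 2: expand (6,0) (f=7, h=6) → closed; open now [(5,1) g=3 f=9, (5,2) g=4 f=9, (5,3) g=5 f=9]
step 3: expand (5,3) (f=9, h=4) → closed; open now [(4,3) g=6 f=11, (5,1) g=3 f=9, (5,2) g=4 f=9]
step 4: expand (5,2) (f=9, h=5) → closed; open now [(4,2) g=5 f=11, (4,3) g=6 f=11, (5,1) g=3 f=9]

order=[(6,1) → (6,0) → (5,3) → (5,2)]; open=[(4,2) g=5 f=11, (4,3) g=6 f=11, (5,1) g=3 f=9]; closed=[(5,2), (5,3), (6,0), (6,1), (6,2), (6,3), (7,0), (7,1), (7,2)]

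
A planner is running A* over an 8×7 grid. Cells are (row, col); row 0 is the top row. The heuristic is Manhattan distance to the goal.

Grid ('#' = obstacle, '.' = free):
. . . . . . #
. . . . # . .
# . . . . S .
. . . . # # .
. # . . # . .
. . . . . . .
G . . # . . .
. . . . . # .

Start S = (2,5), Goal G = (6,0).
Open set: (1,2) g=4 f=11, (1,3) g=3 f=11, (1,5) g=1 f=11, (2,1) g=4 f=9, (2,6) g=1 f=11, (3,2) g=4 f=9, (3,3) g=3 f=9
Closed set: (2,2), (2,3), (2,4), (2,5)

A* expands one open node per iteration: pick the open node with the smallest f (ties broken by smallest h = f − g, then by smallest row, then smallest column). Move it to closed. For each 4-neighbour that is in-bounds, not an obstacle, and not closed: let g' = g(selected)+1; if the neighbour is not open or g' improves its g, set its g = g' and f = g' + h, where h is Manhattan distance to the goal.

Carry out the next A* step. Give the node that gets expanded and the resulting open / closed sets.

step 1: expand (2,1) (f=9, h=5) → closed; open now [(1,1) g=5 f=11, (1,2) g=4 f=11, (1,3) g=3 f=11, (1,5) g=1 f=11, (2,6) g=1 f=11, (3,1) g=5 f=9, (3,2) g=4 f=9, (3,3) g=3 f=9]

expanded=(2,1); open=[(1,1) g=5 f=11, (1,2) g=4 f=11, (1,3) g=3 f=11, (1,5) g=1 f=11, (2,6) g=1 f=11, (3,1) g=5 f=9, (3,2) g=4 f=9, (3,3) g=3 f=9]; closed=[(2,1), (2,2), (2,3), (2,4), (2,5)]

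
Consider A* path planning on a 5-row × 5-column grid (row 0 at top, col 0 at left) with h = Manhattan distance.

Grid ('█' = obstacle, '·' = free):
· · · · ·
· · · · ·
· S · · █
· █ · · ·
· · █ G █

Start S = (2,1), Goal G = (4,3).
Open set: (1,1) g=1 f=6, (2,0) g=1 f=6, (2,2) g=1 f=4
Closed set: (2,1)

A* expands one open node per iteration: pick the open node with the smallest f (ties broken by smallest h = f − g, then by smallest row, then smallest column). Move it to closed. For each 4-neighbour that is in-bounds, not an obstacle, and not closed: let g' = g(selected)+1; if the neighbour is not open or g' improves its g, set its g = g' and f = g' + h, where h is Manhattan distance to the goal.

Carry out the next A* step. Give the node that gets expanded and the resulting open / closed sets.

expanded=(2,2); open=[(1,1) g=1 f=6, (1,2) g=2 f=6, (2,0) g=1 f=6, (2,3) g=2 f=4, (3,2) g=2 f=4]; closed=[(2,1), (2,2)]

step 1: expand (2,2) (f=4, h=3) → closed; open now [(1,1) g=1 f=6, (1,2) g=2 f=6, (2,0) g=1 f=6, (2,3) g=2 f=4, (3,2) g=2 f=4]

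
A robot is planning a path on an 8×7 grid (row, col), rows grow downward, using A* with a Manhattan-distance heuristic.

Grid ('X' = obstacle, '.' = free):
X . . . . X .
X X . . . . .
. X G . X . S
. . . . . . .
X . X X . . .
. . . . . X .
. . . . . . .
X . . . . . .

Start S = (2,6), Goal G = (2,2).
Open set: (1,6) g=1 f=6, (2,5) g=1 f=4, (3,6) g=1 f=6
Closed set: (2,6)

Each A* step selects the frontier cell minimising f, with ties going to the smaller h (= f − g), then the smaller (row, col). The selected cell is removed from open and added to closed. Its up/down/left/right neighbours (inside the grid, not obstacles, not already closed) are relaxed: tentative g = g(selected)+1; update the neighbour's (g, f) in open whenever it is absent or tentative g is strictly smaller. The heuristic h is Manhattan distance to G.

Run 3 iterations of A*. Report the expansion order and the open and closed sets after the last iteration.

order=[(2,5) → (1,5) → (1,4)]; open=[(0,4) g=4 f=8, (1,3) g=4 f=6, (1,6) g=1 f=6, (3,5) g=2 f=6, (3,6) g=1 f=6]; closed=[(1,4), (1,5), (2,5), (2,6)]

step 1: expand (2,5) (f=4, h=3) → closed; open now [(1,5) g=2 f=6, (1,6) g=1 f=6, (3,5) g=2 f=6, (3,6) g=1 f=6]
step 2: expand (1,5) (f=6, h=4) → closed; open now [(1,4) g=3 f=6, (1,6) g=1 f=6, (3,5) g=2 f=6, (3,6) g=1 f=6]
step 3: expand (1,4) (f=6, h=3) → closed; open now [(0,4) g=4 f=8, (1,3) g=4 f=6, (1,6) g=1 f=6, (3,5) g=2 f=6, (3,6) g=1 f=6]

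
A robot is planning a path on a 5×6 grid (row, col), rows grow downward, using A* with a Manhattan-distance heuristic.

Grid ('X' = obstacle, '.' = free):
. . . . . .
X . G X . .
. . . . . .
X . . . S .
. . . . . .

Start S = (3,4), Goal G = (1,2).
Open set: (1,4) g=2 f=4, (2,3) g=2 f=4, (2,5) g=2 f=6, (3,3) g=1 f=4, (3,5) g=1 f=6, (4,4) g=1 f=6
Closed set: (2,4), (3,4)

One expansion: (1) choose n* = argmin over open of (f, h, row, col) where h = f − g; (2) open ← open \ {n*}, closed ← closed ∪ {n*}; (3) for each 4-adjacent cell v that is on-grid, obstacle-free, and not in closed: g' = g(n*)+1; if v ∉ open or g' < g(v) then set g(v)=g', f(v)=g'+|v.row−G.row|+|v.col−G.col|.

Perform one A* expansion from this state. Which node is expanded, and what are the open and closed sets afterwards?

step 1: expand (1,4) (f=4, h=2) → closed; open now [(0,4) g=3 f=6, (1,5) g=3 f=6, (2,3) g=2 f=4, (2,5) g=2 f=6, (3,3) g=1 f=4, (3,5) g=1 f=6, (4,4) g=1 f=6]

expanded=(1,4); open=[(0,4) g=3 f=6, (1,5) g=3 f=6, (2,3) g=2 f=4, (2,5) g=2 f=6, (3,3) g=1 f=4, (3,5) g=1 f=6, (4,4) g=1 f=6]; closed=[(1,4), (2,4), (3,4)]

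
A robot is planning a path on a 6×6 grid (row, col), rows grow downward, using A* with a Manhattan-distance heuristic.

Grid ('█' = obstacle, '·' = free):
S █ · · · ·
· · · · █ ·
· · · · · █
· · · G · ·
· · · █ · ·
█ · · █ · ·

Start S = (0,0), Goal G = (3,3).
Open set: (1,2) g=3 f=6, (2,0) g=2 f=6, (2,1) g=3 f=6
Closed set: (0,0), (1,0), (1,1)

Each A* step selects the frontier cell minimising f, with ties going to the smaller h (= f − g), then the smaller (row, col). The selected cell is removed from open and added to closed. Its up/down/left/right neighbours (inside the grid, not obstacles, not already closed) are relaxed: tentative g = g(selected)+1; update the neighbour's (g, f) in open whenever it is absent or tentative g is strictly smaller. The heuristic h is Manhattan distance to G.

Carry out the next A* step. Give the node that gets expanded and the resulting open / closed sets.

expanded=(1,2); open=[(0,2) g=4 f=8, (1,3) g=4 f=6, (2,0) g=2 f=6, (2,1) g=3 f=6, (2,2) g=4 f=6]; closed=[(0,0), (1,0), (1,1), (1,2)]

step 1: expand (1,2) (f=6, h=3) → closed; open now [(0,2) g=4 f=8, (1,3) g=4 f=6, (2,0) g=2 f=6, (2,1) g=3 f=6, (2,2) g=4 f=6]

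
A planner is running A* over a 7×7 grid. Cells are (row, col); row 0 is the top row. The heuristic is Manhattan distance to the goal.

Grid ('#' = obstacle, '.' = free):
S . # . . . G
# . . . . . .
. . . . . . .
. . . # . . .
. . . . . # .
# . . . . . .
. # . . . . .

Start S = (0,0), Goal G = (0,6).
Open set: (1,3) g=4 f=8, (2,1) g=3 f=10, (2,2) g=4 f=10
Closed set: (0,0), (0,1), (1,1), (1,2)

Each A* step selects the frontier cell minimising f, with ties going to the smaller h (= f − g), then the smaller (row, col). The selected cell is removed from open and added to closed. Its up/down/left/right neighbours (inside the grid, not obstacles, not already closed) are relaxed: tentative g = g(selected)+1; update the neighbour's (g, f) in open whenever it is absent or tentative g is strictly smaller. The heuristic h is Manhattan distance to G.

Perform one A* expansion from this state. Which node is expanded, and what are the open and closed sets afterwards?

step 1: expand (1,3) (f=8, h=4) → closed; open now [(0,3) g=5 f=8, (1,4) g=5 f=8, (2,1) g=3 f=10, (2,2) g=4 f=10, (2,3) g=5 f=10]

expanded=(1,3); open=[(0,3) g=5 f=8, (1,4) g=5 f=8, (2,1) g=3 f=10, (2,2) g=4 f=10, (2,3) g=5 f=10]; closed=[(0,0), (0,1), (1,1), (1,2), (1,3)]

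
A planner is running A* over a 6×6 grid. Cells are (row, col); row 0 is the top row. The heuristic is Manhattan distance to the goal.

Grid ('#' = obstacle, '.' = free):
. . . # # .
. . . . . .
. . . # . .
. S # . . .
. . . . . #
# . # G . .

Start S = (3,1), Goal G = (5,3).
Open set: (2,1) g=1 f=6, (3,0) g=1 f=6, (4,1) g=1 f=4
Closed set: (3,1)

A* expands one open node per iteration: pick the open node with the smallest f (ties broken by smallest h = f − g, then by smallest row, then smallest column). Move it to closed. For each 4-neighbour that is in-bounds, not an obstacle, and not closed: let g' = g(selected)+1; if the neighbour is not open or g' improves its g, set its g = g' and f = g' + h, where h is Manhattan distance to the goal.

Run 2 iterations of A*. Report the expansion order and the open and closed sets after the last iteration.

order=[(4,1) → (4,2)]; open=[(2,1) g=1 f=6, (3,0) g=1 f=6, (4,0) g=2 f=6, (4,3) g=3 f=4, (5,1) g=2 f=4]; closed=[(3,1), (4,1), (4,2)]

step 1: expand (4,1) (f=4, h=3) → closed; open now [(2,1) g=1 f=6, (3,0) g=1 f=6, (4,0) g=2 f=6, (4,2) g=2 f=4, (5,1) g=2 f=4]
step 2: expand (4,2) (f=4, h=2) → closed; open now [(2,1) g=1 f=6, (3,0) g=1 f=6, (4,0) g=2 f=6, (4,3) g=3 f=4, (5,1) g=2 f=4]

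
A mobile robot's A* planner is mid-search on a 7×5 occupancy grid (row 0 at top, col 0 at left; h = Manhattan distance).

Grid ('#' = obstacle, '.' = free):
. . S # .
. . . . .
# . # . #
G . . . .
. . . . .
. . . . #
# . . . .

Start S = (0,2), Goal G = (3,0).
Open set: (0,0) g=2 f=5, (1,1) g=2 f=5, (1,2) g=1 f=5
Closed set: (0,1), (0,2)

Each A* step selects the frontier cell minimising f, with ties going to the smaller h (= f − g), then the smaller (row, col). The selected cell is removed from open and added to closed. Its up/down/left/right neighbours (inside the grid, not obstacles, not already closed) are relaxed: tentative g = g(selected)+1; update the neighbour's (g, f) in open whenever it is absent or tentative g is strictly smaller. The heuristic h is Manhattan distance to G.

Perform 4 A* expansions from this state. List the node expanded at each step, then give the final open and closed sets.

order=[(0,0) → (1,0) → (1,1) → (2,1)]; open=[(1,2) g=1 f=5, (3,1) g=4 f=5]; closed=[(0,0), (0,1), (0,2), (1,0), (1,1), (2,1)]

step 1: expand (0,0) (f=5, h=3) → closed; open now [(1,0) g=3 f=5, (1,1) g=2 f=5, (1,2) g=1 f=5]
step 2: expand (1,0) (f=5, h=2) → closed; open now [(1,1) g=2 f=5, (1,2) g=1 f=5]
step 3: expand (1,1) (f=5, h=3) → closed; open now [(1,2) g=1 f=5, (2,1) g=3 f=5]
step 4: expand (2,1) (f=5, h=2) → closed; open now [(1,2) g=1 f=5, (3,1) g=4 f=5]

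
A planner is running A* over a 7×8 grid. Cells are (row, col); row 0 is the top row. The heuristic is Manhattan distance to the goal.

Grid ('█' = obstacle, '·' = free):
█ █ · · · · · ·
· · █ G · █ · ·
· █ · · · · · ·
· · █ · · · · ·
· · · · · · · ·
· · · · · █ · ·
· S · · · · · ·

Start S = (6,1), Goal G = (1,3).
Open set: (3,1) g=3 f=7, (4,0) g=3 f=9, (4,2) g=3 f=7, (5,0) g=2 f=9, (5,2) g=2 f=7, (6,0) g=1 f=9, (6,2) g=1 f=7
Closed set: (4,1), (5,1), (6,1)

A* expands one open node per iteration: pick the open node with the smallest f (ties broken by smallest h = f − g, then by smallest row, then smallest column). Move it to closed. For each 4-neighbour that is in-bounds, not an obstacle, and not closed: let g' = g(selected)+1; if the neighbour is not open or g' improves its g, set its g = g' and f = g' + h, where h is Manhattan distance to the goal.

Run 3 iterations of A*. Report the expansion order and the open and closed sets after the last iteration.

step 1: expand (3,1) (f=7, h=4) → closed; open now [(3,0) g=4 f=9, (4,0) g=3 f=9, (4,2) g=3 f=7, (5,0) g=2 f=9, (5,2) g=2 f=7, (6,0) g=1 f=9, (6,2) g=1 f=7]
step 2: expand (4,2) (f=7, h=4) → closed; open now [(3,0) g=4 f=9, (4,0) g=3 f=9, (4,3) g=4 f=7, (5,0) g=2 f=9, (5,2) g=2 f=7, (6,0) g=1 f=9, (6,2) g=1 f=7]
step 3: expand (4,3) (f=7, h=3) → closed; open now [(3,0) g=4 f=9, (3,3) g=5 f=7, (4,0) g=3 f=9, (4,4) g=5 f=9, (5,0) g=2 f=9, (5,2) g=2 f=7, (5,3) g=5 f=9, (6,0) g=1 f=9, (6,2) g=1 f=7]

order=[(3,1) → (4,2) → (4,3)]; open=[(3,0) g=4 f=9, (3,3) g=5 f=7, (4,0) g=3 f=9, (4,4) g=5 f=9, (5,0) g=2 f=9, (5,2) g=2 f=7, (5,3) g=5 f=9, (6,0) g=1 f=9, (6,2) g=1 f=7]; closed=[(3,1), (4,1), (4,2), (4,3), (5,1), (6,1)]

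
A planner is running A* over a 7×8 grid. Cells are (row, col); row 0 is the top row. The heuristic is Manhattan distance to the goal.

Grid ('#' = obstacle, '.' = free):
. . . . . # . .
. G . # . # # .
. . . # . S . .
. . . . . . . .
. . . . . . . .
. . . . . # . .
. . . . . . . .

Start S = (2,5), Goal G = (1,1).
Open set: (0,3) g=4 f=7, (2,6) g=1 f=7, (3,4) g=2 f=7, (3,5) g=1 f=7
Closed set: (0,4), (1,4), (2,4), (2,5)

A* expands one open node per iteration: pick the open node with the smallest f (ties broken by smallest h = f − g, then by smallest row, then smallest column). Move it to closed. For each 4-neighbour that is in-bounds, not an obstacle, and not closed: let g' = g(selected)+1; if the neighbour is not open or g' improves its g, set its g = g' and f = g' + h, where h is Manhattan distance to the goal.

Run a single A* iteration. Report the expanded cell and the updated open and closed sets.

expanded=(0,3); open=[(0,2) g=5 f=7, (2,6) g=1 f=7, (3,4) g=2 f=7, (3,5) g=1 f=7]; closed=[(0,3), (0,4), (1,4), (2,4), (2,5)]

step 1: expand (0,3) (f=7, h=3) → closed; open now [(0,2) g=5 f=7, (2,6) g=1 f=7, (3,4) g=2 f=7, (3,5) g=1 f=7]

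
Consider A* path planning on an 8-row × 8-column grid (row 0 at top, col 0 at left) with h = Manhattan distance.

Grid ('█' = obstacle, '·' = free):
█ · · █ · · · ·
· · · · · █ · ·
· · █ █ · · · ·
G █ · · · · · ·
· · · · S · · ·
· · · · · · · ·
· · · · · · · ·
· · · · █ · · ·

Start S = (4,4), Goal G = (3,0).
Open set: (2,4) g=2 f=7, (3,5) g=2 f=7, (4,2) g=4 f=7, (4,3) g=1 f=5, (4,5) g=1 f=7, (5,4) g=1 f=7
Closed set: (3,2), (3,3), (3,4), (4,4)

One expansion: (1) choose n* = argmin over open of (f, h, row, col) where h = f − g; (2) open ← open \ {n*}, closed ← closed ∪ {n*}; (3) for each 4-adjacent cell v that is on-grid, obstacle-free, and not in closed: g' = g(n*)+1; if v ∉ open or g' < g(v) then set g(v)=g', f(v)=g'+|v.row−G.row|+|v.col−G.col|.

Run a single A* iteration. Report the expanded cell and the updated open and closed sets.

step 1: expand (4,3) (f=5, h=4) → closed; open now [(2,4) g=2 f=7, (3,5) g=2 f=7, (4,2) g=2 f=5, (4,5) g=1 f=7, (5,3) g=2 f=7, (5,4) g=1 f=7]

expanded=(4,3); open=[(2,4) g=2 f=7, (3,5) g=2 f=7, (4,2) g=2 f=5, (4,5) g=1 f=7, (5,3) g=2 f=7, (5,4) g=1 f=7]; closed=[(3,2), (3,3), (3,4), (4,3), (4,4)]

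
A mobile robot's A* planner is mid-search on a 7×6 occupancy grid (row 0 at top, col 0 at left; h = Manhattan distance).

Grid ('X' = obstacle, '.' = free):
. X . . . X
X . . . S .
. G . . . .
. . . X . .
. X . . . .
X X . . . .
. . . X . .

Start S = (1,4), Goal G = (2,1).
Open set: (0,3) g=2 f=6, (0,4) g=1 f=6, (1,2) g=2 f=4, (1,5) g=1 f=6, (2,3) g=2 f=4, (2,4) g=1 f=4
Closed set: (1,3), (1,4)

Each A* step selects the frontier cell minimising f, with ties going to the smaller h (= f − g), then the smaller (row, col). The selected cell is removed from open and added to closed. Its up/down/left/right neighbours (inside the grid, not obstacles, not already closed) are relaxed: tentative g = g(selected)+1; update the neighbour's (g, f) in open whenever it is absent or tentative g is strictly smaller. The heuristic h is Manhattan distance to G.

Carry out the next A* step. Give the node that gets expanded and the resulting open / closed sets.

step 1: expand (1,2) (f=4, h=2) → closed; open now [(0,2) g=3 f=6, (0,3) g=2 f=6, (0,4) g=1 f=6, (1,1) g=3 f=4, (1,5) g=1 f=6, (2,2) g=3 f=4, (2,3) g=2 f=4, (2,4) g=1 f=4]

expanded=(1,2); open=[(0,2) g=3 f=6, (0,3) g=2 f=6, (0,4) g=1 f=6, (1,1) g=3 f=4, (1,5) g=1 f=6, (2,2) g=3 f=4, (2,3) g=2 f=4, (2,4) g=1 f=4]; closed=[(1,2), (1,3), (1,4)]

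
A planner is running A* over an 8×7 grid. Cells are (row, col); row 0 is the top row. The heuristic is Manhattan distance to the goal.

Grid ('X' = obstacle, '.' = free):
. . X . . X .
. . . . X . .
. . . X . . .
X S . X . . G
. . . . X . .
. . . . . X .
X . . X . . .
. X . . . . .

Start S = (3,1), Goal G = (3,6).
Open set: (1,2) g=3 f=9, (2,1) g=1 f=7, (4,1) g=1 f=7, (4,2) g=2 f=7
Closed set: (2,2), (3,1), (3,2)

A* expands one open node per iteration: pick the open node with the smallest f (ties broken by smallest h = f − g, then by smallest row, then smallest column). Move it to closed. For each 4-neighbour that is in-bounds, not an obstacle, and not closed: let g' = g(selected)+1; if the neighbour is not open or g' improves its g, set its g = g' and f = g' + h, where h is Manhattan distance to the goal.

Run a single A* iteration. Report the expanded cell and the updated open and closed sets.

step 1: expand (4,2) (f=7, h=5) → closed; open now [(1,2) g=3 f=9, (2,1) g=1 f=7, (4,1) g=1 f=7, (4,3) g=3 f=7, (5,2) g=3 f=9]

expanded=(4,2); open=[(1,2) g=3 f=9, (2,1) g=1 f=7, (4,1) g=1 f=7, (4,3) g=3 f=7, (5,2) g=3 f=9]; closed=[(2,2), (3,1), (3,2), (4,2)]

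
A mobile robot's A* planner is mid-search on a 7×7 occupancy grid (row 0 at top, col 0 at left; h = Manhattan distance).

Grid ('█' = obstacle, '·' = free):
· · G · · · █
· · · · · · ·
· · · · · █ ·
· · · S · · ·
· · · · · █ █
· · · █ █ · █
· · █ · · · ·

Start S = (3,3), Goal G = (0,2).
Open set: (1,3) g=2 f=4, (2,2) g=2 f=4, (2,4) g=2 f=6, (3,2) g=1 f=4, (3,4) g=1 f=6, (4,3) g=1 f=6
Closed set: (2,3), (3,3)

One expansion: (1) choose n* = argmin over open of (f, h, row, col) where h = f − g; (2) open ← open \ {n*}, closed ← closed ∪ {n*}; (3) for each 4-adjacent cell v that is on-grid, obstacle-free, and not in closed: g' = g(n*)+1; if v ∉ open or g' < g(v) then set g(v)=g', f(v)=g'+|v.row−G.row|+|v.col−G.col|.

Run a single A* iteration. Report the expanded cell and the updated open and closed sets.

step 1: expand (1,3) (f=4, h=2) → closed; open now [(0,3) g=3 f=4, (1,2) g=3 f=4, (1,4) g=3 f=6, (2,2) g=2 f=4, (2,4) g=2 f=6, (3,2) g=1 f=4, (3,4) g=1 f=6, (4,3) g=1 f=6]

expanded=(1,3); open=[(0,3) g=3 f=4, (1,2) g=3 f=4, (1,4) g=3 f=6, (2,2) g=2 f=4, (2,4) g=2 f=6, (3,2) g=1 f=4, (3,4) g=1 f=6, (4,3) g=1 f=6]; closed=[(1,3), (2,3), (3,3)]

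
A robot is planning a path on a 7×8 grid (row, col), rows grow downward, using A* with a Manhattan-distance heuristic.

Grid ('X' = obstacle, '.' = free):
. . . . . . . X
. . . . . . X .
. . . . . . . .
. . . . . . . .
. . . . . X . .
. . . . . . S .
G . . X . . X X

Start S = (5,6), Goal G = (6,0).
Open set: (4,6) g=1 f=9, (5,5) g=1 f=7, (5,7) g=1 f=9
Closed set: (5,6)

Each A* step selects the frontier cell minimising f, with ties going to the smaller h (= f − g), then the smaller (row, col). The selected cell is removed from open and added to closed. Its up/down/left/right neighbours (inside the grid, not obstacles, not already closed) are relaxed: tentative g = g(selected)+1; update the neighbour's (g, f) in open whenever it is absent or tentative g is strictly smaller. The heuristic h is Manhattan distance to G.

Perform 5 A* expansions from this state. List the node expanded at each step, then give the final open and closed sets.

order=[(5,5) → (5,4) → (5,3) → (5,2) → (5,1)]; open=[(4,1) g=6 f=9, (4,2) g=5 f=9, (4,3) g=4 f=9, (4,4) g=3 f=9, (4,6) g=1 f=9, (5,0) g=6 f=7, (5,7) g=1 f=9, (6,1) g=6 f=7, (6,2) g=5 f=7, (6,4) g=3 f=7, (6,5) g=2 f=7]; closed=[(5,1), (5,2), (5,3), (5,4), (5,5), (5,6)]

step 1: expand (5,5) (f=7, h=6) → closed; open now [(4,6) g=1 f=9, (5,4) g=2 f=7, (5,7) g=1 f=9, (6,5) g=2 f=7]
step 2: expand (5,4) (f=7, h=5) → closed; open now [(4,4) g=3 f=9, (4,6) g=1 f=9, (5,3) g=3 f=7, (5,7) g=1 f=9, (6,4) g=3 f=7, (6,5) g=2 f=7]
step 3: expand (5,3) (f=7, h=4) → closed; open now [(4,3) g=4 f=9, (4,4) g=3 f=9, (4,6) g=1 f=9, (5,2) g=4 f=7, (5,7) g=1 f=9, (6,4) g=3 f=7, (6,5) g=2 f=7]
step 4: expand (5,2) (f=7, h=3) → closed; open now [(4,2) g=5 f=9, (4,3) g=4 f=9, (4,4) g=3 f=9, (4,6) g=1 f=9, (5,1) g=5 f=7, (5,7) g=1 f=9, (6,2) g=5 f=7, (6,4) g=3 f=7, (6,5) g=2 f=7]
step 5: expand (5,1) (f=7, h=2) → closed; open now [(4,1) g=6 f=9, (4,2) g=5 f=9, (4,3) g=4 f=9, (4,4) g=3 f=9, (4,6) g=1 f=9, (5,0) g=6 f=7, (5,7) g=1 f=9, (6,1) g=6 f=7, (6,2) g=5 f=7, (6,4) g=3 f=7, (6,5) g=2 f=7]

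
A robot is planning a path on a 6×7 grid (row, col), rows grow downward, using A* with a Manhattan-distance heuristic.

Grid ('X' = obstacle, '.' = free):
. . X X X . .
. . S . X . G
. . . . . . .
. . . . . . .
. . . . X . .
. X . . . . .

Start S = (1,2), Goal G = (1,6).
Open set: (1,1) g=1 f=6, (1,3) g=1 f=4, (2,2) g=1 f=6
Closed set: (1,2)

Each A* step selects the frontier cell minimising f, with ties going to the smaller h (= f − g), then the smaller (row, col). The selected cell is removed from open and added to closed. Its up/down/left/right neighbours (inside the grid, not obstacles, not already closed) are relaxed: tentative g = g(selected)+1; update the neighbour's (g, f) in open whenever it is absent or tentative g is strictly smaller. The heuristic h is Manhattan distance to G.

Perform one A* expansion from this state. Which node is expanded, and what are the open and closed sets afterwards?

expanded=(1,3); open=[(1,1) g=1 f=6, (2,2) g=1 f=6, (2,3) g=2 f=6]; closed=[(1,2), (1,3)]

step 1: expand (1,3) (f=4, h=3) → closed; open now [(1,1) g=1 f=6, (2,2) g=1 f=6, (2,3) g=2 f=6]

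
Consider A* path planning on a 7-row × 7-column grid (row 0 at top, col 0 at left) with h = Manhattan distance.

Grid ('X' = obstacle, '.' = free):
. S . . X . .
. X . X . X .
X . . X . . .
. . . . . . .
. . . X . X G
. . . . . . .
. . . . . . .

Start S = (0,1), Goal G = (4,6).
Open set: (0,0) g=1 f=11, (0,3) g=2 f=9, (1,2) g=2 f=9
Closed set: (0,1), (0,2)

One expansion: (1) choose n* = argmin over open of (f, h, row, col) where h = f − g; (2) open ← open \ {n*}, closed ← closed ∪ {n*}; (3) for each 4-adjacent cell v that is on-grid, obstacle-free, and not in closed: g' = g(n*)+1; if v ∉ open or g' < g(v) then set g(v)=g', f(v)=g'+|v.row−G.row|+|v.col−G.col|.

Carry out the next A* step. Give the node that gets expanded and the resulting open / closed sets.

expanded=(0,3); open=[(0,0) g=1 f=11, (1,2) g=2 f=9]; closed=[(0,1), (0,2), (0,3)]

step 1: expand (0,3) (f=9, h=7) → closed; open now [(0,0) g=1 f=11, (1,2) g=2 f=9]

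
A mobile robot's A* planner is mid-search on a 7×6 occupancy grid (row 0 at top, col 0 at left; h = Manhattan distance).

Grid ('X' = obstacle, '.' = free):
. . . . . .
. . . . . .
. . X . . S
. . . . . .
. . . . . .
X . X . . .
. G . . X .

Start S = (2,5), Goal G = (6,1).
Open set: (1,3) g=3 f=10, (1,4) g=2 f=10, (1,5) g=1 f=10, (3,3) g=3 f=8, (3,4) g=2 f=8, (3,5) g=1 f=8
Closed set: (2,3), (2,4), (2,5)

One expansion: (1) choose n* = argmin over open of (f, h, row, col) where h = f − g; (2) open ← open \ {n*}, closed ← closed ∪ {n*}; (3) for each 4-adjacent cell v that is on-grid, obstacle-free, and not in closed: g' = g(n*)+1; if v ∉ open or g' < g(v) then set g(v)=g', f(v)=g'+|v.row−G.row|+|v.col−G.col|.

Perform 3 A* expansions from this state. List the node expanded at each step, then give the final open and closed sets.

step 1: expand (3,3) (f=8, h=5) → closed; open now [(1,3) g=3 f=10, (1,4) g=2 f=10, (1,5) g=1 f=10, (3,2) g=4 f=8, (3,4) g=2 f=8, (3,5) g=1 f=8, (4,3) g=4 f=8]
step 2: expand (3,2) (f=8, h=4) → closed; open now [(1,3) g=3 f=10, (1,4) g=2 f=10, (1,5) g=1 f=10, (3,1) g=5 f=8, (3,4) g=2 f=8, (3,5) g=1 f=8, (4,2) g=5 f=8, (4,3) g=4 f=8]
step 3: expand (3,1) (f=8, h=3) → closed; open now [(1,3) g=3 f=10, (1,4) g=2 f=10, (1,5) g=1 f=10, (2,1) g=6 f=10, (3,0) g=6 f=10, (3,4) g=2 f=8, (3,5) g=1 f=8, (4,1) g=6 f=8, (4,2) g=5 f=8, (4,3) g=4 f=8]

order=[(3,3) → (3,2) → (3,1)]; open=[(1,3) g=3 f=10, (1,4) g=2 f=10, (1,5) g=1 f=10, (2,1) g=6 f=10, (3,0) g=6 f=10, (3,4) g=2 f=8, (3,5) g=1 f=8, (4,1) g=6 f=8, (4,2) g=5 f=8, (4,3) g=4 f=8]; closed=[(2,3), (2,4), (2,5), (3,1), (3,2), (3,3)]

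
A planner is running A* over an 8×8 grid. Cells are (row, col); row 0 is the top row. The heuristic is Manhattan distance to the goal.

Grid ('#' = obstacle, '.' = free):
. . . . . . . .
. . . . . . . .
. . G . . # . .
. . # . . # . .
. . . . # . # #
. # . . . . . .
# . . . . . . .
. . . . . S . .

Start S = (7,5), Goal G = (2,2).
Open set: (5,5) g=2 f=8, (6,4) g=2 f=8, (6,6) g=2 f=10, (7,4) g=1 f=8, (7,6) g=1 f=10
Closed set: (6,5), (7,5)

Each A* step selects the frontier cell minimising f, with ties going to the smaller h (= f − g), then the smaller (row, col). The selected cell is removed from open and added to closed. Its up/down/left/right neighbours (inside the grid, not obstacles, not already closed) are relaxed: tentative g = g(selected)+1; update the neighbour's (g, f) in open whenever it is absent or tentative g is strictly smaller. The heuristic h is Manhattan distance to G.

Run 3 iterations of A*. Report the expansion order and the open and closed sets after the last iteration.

step 1: expand (5,5) (f=8, h=6) → closed; open now [(4,5) g=3 f=8, (5,4) g=3 f=8, (5,6) g=3 f=10, (6,4) g=2 f=8, (6,6) g=2 f=10, (7,4) g=1 f=8, (7,6) g=1 f=10]
step 2: expand (4,5) (f=8, h=5) → closed; open now [(5,4) g=3 f=8, (5,6) g=3 f=10, (6,4) g=2 f=8, (6,6) g=2 f=10, (7,4) g=1 f=8, (7,6) g=1 f=10]
step 3: expand (5,4) (f=8, h=5) → closed; open now [(5,3) g=4 f=8, (5,6) g=3 f=10, (6,4) g=2 f=8, (6,6) g=2 f=10, (7,4) g=1 f=8, (7,6) g=1 f=10]

order=[(5,5) → (4,5) → (5,4)]; open=[(5,3) g=4 f=8, (5,6) g=3 f=10, (6,4) g=2 f=8, (6,6) g=2 f=10, (7,4) g=1 f=8, (7,6) g=1 f=10]; closed=[(4,5), (5,4), (5,5), (6,5), (7,5)]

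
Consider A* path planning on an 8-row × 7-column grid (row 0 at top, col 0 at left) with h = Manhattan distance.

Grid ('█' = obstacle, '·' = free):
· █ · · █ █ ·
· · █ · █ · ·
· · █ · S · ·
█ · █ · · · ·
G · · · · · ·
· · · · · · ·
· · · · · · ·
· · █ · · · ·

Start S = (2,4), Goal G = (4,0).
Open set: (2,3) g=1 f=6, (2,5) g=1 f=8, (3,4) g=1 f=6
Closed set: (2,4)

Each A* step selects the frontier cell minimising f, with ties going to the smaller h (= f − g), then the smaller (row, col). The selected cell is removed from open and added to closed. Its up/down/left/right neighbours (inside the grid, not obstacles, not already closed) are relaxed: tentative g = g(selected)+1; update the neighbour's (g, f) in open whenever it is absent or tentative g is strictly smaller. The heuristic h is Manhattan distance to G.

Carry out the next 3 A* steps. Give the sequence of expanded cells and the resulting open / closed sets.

step 1: expand (2,3) (f=6, h=5) → closed; open now [(1,3) g=2 f=8, (2,5) g=1 f=8, (3,3) g=2 f=6, (3,4) g=1 f=6]
step 2: expand (3,3) (f=6, h=4) → closed; open now [(1,3) g=2 f=8, (2,5) g=1 f=8, (3,4) g=1 f=6, (4,3) g=3 f=6]
step 3: expand (4,3) (f=6, h=3) → closed; open now [(1,3) g=2 f=8, (2,5) g=1 f=8, (3,4) g=1 f=6, (4,2) g=4 f=6, (4,4) g=4 f=8, (5,3) g=4 f=8]

order=[(2,3) → (3,3) → (4,3)]; open=[(1,3) g=2 f=8, (2,5) g=1 f=8, (3,4) g=1 f=6, (4,2) g=4 f=6, (4,4) g=4 f=8, (5,3) g=4 f=8]; closed=[(2,3), (2,4), (3,3), (4,3)]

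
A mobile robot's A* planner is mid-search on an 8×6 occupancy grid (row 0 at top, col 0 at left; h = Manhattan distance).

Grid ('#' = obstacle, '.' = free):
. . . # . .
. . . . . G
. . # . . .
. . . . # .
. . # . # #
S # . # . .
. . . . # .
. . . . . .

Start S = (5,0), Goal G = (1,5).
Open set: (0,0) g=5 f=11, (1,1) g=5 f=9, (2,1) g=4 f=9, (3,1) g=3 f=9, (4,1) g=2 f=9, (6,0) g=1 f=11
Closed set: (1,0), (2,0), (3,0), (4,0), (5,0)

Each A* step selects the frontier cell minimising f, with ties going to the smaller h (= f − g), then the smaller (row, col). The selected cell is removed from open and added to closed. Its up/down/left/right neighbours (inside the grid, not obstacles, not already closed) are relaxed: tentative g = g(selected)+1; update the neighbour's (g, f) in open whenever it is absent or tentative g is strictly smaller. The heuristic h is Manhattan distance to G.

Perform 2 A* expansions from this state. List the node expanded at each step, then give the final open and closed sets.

order=[(1,1) → (1,2)]; open=[(0,0) g=5 f=11, (0,1) g=6 f=11, (0,2) g=7 f=11, (1,3) g=7 f=9, (2,1) g=4 f=9, (3,1) g=3 f=9, (4,1) g=2 f=9, (6,0) g=1 f=11]; closed=[(1,0), (1,1), (1,2), (2,0), (3,0), (4,0), (5,0)]

step 1: expand (1,1) (f=9, h=4) → closed; open now [(0,0) g=5 f=11, (0,1) g=6 f=11, (1,2) g=6 f=9, (2,1) g=4 f=9, (3,1) g=3 f=9, (4,1) g=2 f=9, (6,0) g=1 f=11]
step 2: expand (1,2) (f=9, h=3) → closed; open now [(0,0) g=5 f=11, (0,1) g=6 f=11, (0,2) g=7 f=11, (1,3) g=7 f=9, (2,1) g=4 f=9, (3,1) g=3 f=9, (4,1) g=2 f=9, (6,0) g=1 f=11]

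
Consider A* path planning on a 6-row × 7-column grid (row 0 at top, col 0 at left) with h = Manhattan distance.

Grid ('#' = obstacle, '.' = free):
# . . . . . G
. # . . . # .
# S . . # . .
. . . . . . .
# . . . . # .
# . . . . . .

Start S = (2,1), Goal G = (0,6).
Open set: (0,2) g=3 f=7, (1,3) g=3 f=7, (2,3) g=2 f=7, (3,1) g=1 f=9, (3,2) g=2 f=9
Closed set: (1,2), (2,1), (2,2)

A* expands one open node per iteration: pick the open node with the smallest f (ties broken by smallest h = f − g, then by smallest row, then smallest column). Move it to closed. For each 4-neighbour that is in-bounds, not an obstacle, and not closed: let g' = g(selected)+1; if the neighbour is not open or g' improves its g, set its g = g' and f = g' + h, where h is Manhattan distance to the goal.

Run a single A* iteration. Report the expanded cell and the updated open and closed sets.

expanded=(0,2); open=[(0,1) g=4 f=9, (0,3) g=4 f=7, (1,3) g=3 f=7, (2,3) g=2 f=7, (3,1) g=1 f=9, (3,2) g=2 f=9]; closed=[(0,2), (1,2), (2,1), (2,2)]

step 1: expand (0,2) (f=7, h=4) → closed; open now [(0,1) g=4 f=9, (0,3) g=4 f=7, (1,3) g=3 f=7, (2,3) g=2 f=7, (3,1) g=1 f=9, (3,2) g=2 f=9]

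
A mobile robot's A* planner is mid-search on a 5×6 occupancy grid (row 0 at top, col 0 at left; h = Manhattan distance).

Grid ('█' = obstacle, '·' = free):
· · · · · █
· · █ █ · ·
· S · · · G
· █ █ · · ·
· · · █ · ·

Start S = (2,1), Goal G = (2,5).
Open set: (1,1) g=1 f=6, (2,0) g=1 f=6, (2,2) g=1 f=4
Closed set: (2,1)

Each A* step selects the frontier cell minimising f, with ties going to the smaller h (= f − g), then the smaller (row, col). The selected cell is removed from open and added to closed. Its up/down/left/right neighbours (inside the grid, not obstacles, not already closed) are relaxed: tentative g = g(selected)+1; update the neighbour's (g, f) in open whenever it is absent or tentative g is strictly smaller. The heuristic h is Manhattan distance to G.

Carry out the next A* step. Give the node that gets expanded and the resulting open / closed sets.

step 1: expand (2,2) (f=4, h=3) → closed; open now [(1,1) g=1 f=6, (2,0) g=1 f=6, (2,3) g=2 f=4]

expanded=(2,2); open=[(1,1) g=1 f=6, (2,0) g=1 f=6, (2,3) g=2 f=4]; closed=[(2,1), (2,2)]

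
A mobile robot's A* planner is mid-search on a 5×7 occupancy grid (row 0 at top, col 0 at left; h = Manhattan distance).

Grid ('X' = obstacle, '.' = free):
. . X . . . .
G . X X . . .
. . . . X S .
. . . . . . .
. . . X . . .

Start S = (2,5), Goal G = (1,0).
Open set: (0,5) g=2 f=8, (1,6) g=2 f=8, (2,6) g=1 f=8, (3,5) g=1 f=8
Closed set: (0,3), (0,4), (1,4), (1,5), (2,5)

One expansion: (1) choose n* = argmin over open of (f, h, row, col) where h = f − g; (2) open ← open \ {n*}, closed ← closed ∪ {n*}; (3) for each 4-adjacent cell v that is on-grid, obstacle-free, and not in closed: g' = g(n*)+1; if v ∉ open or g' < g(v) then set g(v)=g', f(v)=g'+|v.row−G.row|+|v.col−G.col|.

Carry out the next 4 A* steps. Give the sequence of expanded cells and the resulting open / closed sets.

order=[(0,5) → (1,6) → (2,6) → (3,5)]; open=[(0,6) g=3 f=10, (3,4) g=2 f=8, (3,6) g=2 f=10, (4,5) g=2 f=10]; closed=[(0,3), (0,4), (0,5), (1,4), (1,5), (1,6), (2,5), (2,6), (3,5)]

step 1: expand (0,5) (f=8, h=6) → closed; open now [(0,6) g=3 f=10, (1,6) g=2 f=8, (2,6) g=1 f=8, (3,5) g=1 f=8]
step 2: expand (1,6) (f=8, h=6) → closed; open now [(0,6) g=3 f=10, (2,6) g=1 f=8, (3,5) g=1 f=8]
step 3: expand (2,6) (f=8, h=7) → closed; open now [(0,6) g=3 f=10, (3,5) g=1 f=8, (3,6) g=2 f=10]
step 4: expand (3,5) (f=8, h=7) → closed; open now [(0,6) g=3 f=10, (3,4) g=2 f=8, (3,6) g=2 f=10, (4,5) g=2 f=10]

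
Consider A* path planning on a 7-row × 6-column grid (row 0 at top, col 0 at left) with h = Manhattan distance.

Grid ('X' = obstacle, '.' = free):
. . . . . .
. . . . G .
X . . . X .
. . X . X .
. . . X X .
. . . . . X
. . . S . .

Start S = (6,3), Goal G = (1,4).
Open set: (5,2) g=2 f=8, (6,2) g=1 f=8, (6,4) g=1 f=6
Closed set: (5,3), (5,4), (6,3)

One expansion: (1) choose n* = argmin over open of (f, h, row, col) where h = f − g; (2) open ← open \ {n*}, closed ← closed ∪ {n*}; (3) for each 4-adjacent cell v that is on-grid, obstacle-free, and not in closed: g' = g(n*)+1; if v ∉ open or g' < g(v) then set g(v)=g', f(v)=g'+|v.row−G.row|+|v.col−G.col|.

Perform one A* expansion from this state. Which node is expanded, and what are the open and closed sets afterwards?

step 1: expand (6,4) (f=6, h=5) → closed; open now [(5,2) g=2 f=8, (6,2) g=1 f=8, (6,5) g=2 f=8]

expanded=(6,4); open=[(5,2) g=2 f=8, (6,2) g=1 f=8, (6,5) g=2 f=8]; closed=[(5,3), (5,4), (6,3), (6,4)]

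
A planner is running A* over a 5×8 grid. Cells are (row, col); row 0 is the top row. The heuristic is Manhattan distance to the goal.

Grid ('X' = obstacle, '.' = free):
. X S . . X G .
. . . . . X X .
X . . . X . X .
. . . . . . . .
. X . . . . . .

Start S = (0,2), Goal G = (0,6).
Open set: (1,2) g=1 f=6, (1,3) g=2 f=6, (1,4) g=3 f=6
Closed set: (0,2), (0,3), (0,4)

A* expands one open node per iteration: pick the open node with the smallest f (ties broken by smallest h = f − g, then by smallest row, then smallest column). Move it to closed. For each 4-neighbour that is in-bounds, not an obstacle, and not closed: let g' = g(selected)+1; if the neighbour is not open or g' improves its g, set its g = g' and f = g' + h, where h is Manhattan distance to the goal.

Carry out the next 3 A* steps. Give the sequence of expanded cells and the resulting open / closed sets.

order=[(1,4) → (1,3) → (1,2)]; open=[(1,1) g=2 f=8, (2,2) g=2 f=8, (2,3) g=3 f=8]; closed=[(0,2), (0,3), (0,4), (1,2), (1,3), (1,4)]

step 1: expand (1,4) (f=6, h=3) → closed; open now [(1,2) g=1 f=6, (1,3) g=2 f=6]
step 2: expand (1,3) (f=6, h=4) → closed; open now [(1,2) g=1 f=6, (2,3) g=3 f=8]
step 3: expand (1,2) (f=6, h=5) → closed; open now [(1,1) g=2 f=8, (2,2) g=2 f=8, (2,3) g=3 f=8]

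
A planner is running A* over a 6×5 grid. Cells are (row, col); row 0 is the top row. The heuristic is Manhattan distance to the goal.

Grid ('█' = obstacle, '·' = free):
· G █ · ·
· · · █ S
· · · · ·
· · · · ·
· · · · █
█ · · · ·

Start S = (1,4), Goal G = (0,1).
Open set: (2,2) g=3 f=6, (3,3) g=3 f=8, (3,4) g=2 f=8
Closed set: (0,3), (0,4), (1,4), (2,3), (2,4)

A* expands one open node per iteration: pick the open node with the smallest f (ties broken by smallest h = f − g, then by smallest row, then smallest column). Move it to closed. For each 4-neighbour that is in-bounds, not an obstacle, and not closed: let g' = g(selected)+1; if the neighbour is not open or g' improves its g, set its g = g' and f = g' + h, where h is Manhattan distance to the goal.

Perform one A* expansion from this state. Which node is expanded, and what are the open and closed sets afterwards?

step 1: expand (2,2) (f=6, h=3) → closed; open now [(1,2) g=4 f=6, (2,1) g=4 f=6, (3,2) g=4 f=8, (3,3) g=3 f=8, (3,4) g=2 f=8]

expanded=(2,2); open=[(1,2) g=4 f=6, (2,1) g=4 f=6, (3,2) g=4 f=8, (3,3) g=3 f=8, (3,4) g=2 f=8]; closed=[(0,3), (0,4), (1,4), (2,2), (2,3), (2,4)]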